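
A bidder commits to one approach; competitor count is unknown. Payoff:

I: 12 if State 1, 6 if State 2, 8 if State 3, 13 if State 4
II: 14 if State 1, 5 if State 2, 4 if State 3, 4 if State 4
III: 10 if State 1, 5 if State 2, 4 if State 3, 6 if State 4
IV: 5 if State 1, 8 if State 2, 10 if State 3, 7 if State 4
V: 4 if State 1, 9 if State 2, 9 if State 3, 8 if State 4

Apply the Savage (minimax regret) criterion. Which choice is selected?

I

Column bests: State 1=14, State 2=9, State 3=10, State 4=13.
I regrets: 2, 3, 2, 0 → max 3
II regrets: 0, 4, 6, 9 → max 9
III regrets: 4, 4, 6, 7 → max 7
IV regrets: 9, 1, 0, 6 → max 9
V regrets: 10, 0, 1, 5 → max 10
Smallest max regret = 3 → I.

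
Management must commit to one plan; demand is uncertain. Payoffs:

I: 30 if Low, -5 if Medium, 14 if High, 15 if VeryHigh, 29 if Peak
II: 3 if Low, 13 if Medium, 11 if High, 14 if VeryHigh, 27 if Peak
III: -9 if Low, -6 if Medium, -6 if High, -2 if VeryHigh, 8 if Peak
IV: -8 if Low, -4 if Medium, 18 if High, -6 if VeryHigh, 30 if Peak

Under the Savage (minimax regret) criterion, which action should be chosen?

Column bests: Low=30, Medium=13, High=18, VeryHigh=15, Peak=30.
I regrets: 0, 18, 4, 0, 1 → max 18
II regrets: 27, 0, 7, 1, 3 → max 27
III regrets: 39, 19, 24, 17, 22 → max 39
IV regrets: 38, 17, 0, 21, 0 → max 38
Smallest max regret = 18 → I.

I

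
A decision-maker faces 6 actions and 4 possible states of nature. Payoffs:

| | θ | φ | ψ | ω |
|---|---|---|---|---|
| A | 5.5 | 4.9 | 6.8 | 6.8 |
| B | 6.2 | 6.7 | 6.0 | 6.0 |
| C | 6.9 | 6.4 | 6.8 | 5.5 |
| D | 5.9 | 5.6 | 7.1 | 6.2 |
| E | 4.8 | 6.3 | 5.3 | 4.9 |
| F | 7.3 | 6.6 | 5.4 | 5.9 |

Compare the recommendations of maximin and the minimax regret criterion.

Row minima: A=4.9, B=6.0, C=5.5, D=5.6, E=4.8, F=5.4
Best worst-case = 6.0 → B.
Column bests: θ=7.3, φ=6.7, ψ=7.1, ω=6.8.
A regrets: 1.8, 1.8, 0.3, 0.0 → max 1.8
B regrets: 1.1, 0.0, 1.1, 0.8 → max 1.1
C regrets: 0.4, 0.3, 0.3, 1.3 → max 1.3
D regrets: 1.4, 1.1, 0.0, 0.6 → max 1.4
E regrets: 2.5, 0.4, 1.8, 1.9 → max 2.5
F regrets: 0.0, 0.1, 1.7, 0.9 → max 1.7
Smallest max regret = 1.1 → B.

maximin → B; minimax regret → B (agree)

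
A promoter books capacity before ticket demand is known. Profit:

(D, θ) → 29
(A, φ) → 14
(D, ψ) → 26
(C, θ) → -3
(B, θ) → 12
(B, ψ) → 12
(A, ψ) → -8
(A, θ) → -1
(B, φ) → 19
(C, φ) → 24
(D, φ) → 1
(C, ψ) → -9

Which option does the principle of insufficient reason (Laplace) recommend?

Row averages: A=5/3, B=43/3, C=4, D=56/3
Highest average = 56/3 → D.

D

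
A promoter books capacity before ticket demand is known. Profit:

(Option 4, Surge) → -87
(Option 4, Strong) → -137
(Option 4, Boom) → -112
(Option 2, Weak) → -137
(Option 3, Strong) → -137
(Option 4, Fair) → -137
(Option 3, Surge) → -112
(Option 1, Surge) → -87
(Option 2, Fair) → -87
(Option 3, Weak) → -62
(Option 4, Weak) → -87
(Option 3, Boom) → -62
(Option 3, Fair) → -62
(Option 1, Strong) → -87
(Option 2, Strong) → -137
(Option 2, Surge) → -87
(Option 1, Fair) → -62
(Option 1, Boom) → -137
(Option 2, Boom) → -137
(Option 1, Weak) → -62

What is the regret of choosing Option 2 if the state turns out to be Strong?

Best payoff under Strong is -87.
Regret = -87 − (-137) = 50.

50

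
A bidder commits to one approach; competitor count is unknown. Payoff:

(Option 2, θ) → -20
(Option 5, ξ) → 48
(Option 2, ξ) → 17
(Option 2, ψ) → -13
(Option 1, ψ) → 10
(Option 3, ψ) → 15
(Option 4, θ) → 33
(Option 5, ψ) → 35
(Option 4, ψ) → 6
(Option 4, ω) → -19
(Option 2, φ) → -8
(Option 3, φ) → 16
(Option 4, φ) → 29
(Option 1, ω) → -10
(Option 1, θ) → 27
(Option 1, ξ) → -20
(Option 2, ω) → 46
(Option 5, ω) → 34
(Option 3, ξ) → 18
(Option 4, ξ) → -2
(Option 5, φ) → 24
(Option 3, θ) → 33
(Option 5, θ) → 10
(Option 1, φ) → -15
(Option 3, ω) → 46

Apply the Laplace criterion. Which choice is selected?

Option 5

Row averages: Option 1=-1.6, Option 2=4.4, Option 3=25.6, Option 4=9.4, Option 5=30.2
Highest average = 30.2 → Option 5.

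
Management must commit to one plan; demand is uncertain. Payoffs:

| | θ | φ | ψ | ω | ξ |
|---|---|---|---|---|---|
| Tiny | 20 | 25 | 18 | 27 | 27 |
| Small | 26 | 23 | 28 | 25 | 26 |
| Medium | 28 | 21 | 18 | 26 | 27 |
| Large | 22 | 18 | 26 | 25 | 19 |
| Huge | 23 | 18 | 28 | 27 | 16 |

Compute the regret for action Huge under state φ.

Best payoff under φ is 25.
Regret = 25 − 18 = 7.

7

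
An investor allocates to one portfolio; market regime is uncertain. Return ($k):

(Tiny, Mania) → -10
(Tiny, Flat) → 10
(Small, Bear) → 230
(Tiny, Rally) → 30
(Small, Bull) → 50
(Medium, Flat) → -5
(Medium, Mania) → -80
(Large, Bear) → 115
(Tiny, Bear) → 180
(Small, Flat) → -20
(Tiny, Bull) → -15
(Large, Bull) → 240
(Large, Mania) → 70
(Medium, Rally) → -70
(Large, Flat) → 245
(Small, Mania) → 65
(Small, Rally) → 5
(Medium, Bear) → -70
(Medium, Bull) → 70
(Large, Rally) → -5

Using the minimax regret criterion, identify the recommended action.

Large

Column bests: Bear=230, Flat=245, Bull=240, Rally=30, Mania=70.
Tiny regrets: 50, 235, 255, 0, 80 → max 255
Small regrets: 0, 265, 190, 25, 5 → max 265
Medium regrets: 300, 250, 170, 100, 150 → max 300
Large regrets: 115, 0, 0, 35, 0 → max 115
Smallest max regret = 115 → Large.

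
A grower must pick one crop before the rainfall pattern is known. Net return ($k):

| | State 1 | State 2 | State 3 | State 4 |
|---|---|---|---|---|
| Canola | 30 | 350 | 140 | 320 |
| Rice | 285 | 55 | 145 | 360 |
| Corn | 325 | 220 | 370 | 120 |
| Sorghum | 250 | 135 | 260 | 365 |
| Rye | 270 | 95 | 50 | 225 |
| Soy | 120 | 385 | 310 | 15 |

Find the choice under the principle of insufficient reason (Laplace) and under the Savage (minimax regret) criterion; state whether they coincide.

Row averages: Canola=210, Rice=211.25, Corn=258.75, Sorghum=252.5, Rye=160, Soy=207.5
Highest average = 258.75 → Corn.
Column bests: State 1=325, State 2=385, State 3=370, State 4=365.
Canola regrets: 295, 35, 230, 45 → max 295
Rice regrets: 40, 330, 225, 5 → max 330
Corn regrets: 0, 165, 0, 245 → max 245
Sorghum regrets: 75, 250, 110, 0 → max 250
Rye regrets: 55, 290, 320, 140 → max 320
Soy regrets: 205, 0, 60, 350 → max 350
Smallest max regret = 245 → Corn.

laplace → Corn; minimax regret → Corn (agree)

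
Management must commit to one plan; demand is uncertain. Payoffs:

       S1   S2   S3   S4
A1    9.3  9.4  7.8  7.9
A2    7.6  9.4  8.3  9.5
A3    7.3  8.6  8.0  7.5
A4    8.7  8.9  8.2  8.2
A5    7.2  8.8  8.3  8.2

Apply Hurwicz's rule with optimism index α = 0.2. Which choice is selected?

A1: 0.2·9.4 + 0.8·7.8 = 8.12
A2: 0.2·9.5 + 0.8·7.6 = 7.98
A3: 0.2·8.6 + 0.8·7.3 = 7.56
A4: 0.2·8.9 + 0.8·8.2 = 8.34
A5: 0.2·8.8 + 0.8·7.2 = 7.52
Highest Hurwicz score = 8.34 → A4.

A4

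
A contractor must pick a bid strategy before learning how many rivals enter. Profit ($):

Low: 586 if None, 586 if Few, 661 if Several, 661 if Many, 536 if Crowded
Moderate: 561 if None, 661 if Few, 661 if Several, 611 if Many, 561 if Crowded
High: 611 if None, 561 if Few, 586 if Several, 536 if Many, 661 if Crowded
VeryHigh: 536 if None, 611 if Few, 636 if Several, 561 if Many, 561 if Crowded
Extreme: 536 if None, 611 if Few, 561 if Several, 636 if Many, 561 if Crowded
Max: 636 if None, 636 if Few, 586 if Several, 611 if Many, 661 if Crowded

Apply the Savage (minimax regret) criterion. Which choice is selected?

Max

Column bests: None=636, Few=661, Several=661, Many=661, Crowded=661.
Low regrets: 50, 75, 0, 0, 125 → max 125
Moderate regrets: 75, 0, 0, 50, 100 → max 100
High regrets: 25, 100, 75, 125, 0 → max 125
VeryHigh regrets: 100, 50, 25, 100, 100 → max 100
Extreme regrets: 100, 50, 100, 25, 100 → max 100
Max regrets: 0, 25, 75, 50, 0 → max 75
Smallest max regret = 75 → Max.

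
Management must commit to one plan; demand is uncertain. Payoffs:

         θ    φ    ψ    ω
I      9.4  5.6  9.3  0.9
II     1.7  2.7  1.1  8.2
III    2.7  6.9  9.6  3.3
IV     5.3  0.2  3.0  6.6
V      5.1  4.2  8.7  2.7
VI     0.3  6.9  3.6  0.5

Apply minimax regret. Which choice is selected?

Column bests: θ=9.4, φ=6.9, ψ=9.6, ω=8.2.
I regrets: 0.0, 1.3, 0.3, 7.3 → max 7.3
II regrets: 7.7, 4.2, 8.5, 0.0 → max 8.5
III regrets: 6.7, 0.0, 0.0, 4.9 → max 6.7
IV regrets: 4.1, 6.7, 6.6, 1.6 → max 6.7
V regrets: 4.3, 2.7, 0.9, 5.5 → max 5.5
VI regrets: 9.1, 0.0, 6.0, 7.7 → max 9.1
Smallest max regret = 5.5 → V.

V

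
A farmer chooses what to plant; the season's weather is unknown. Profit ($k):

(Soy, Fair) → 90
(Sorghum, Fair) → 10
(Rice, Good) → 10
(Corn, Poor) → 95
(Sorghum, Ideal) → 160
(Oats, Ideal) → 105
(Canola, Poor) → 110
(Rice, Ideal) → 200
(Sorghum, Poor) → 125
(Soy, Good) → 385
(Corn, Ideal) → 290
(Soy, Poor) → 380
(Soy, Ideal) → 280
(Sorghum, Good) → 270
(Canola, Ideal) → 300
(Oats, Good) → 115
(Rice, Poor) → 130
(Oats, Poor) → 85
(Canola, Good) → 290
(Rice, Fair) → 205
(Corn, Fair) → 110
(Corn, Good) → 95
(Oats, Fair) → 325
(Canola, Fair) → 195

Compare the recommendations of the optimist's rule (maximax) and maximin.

Row maxima: Oats=325, Sorghum=270, Corn=290, Canola=300, Soy=385, Rice=205
Best best-case = 385 → Soy.
Row minima: Oats=85, Sorghum=10, Corn=95, Canola=110, Soy=90, Rice=10
Best worst-case = 110 → Canola.

maximax → Soy; maximin → Canola (disagree)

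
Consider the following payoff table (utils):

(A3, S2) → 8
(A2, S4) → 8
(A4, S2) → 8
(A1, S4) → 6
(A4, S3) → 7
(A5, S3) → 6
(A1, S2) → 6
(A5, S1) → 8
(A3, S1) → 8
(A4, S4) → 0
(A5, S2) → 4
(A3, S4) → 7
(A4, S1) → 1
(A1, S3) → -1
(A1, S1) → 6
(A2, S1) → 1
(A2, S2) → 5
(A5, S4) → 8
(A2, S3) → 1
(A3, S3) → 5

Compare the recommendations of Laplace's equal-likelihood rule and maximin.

Row averages: A1=4.25, A2=3.75, A3=7, A4=4, A5=6.5
Highest average = 7 → A3.
Row minima: A1=-1, A2=1, A3=5, A4=0, A5=4
Best worst-case = 5 → A3.

laplace → A3; maximin → A3 (agree)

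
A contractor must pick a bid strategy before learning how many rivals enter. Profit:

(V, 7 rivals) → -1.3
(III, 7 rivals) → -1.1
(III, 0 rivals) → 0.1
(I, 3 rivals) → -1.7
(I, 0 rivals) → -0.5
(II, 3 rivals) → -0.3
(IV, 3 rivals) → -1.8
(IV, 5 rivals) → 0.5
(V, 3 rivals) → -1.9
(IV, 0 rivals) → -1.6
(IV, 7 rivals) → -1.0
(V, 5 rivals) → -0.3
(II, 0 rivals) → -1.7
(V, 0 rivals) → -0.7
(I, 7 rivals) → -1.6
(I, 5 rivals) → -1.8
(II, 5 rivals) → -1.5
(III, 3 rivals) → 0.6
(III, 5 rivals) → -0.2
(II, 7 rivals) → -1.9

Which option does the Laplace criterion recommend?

III

Row averages: I=-1.4, II=-1.35, III=-0.15, IV=-0.975, V=-1.05
Highest average = -0.15 → III.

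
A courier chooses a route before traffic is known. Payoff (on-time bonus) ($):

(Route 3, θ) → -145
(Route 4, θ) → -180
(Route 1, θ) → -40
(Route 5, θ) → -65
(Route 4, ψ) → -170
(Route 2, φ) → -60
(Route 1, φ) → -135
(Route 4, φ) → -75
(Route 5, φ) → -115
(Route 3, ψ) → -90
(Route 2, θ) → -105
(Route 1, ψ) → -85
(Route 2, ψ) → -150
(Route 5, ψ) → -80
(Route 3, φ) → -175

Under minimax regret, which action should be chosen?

Route 5

Column bests: θ=-40, φ=-60, ψ=-80.
Route 1 regrets: 0, 75, 5 → max 75
Route 2 regrets: 65, 0, 70 → max 70
Route 3 regrets: 105, 115, 10 → max 115
Route 4 regrets: 140, 15, 90 → max 140
Route 5 regrets: 25, 55, 0 → max 55
Smallest max regret = 55 → Route 5.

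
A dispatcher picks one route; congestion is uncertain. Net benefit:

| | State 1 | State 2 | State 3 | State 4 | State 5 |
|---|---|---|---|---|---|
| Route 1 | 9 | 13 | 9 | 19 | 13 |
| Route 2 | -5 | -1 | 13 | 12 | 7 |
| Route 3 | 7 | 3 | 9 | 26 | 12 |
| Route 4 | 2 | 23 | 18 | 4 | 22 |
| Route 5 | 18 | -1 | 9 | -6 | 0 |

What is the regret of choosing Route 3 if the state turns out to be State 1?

Best payoff under State 1 is 18.
Regret = 18 − 7 = 11.

11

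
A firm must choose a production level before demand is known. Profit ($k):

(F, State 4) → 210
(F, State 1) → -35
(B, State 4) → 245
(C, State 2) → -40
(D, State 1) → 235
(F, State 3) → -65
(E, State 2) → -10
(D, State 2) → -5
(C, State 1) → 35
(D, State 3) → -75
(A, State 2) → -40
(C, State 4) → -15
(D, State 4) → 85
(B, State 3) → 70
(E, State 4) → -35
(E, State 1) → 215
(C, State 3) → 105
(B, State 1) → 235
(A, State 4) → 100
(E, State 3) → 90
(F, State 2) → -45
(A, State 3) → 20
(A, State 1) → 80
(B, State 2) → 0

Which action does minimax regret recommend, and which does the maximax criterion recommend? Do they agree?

minimax regret → B; maximax → B (agree)

Column bests: State 1=235, State 2=0, State 3=105, State 4=245.
A regrets: 155, 40, 85, 145 → max 155
B regrets: 0, 0, 35, 0 → max 35
C regrets: 200, 40, 0, 260 → max 260
D regrets: 0, 5, 180, 160 → max 180
E regrets: 20, 10, 15, 280 → max 280
F regrets: 270, 45, 170, 35 → max 270
Smallest max regret = 35 → B.
Row maxima: A=100, B=245, C=105, D=235, E=215, F=210
Best best-case = 245 → B.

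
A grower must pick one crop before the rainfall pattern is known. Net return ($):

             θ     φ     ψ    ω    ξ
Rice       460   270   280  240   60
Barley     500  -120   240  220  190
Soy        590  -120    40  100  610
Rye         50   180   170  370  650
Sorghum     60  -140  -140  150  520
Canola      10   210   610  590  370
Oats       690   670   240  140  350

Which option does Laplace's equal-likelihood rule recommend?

Oats

Row averages: Rice=262, Barley=206, Soy=244, Rye=284, Sorghum=90, Canola=358, Oats=418
Highest average = 418 → Oats.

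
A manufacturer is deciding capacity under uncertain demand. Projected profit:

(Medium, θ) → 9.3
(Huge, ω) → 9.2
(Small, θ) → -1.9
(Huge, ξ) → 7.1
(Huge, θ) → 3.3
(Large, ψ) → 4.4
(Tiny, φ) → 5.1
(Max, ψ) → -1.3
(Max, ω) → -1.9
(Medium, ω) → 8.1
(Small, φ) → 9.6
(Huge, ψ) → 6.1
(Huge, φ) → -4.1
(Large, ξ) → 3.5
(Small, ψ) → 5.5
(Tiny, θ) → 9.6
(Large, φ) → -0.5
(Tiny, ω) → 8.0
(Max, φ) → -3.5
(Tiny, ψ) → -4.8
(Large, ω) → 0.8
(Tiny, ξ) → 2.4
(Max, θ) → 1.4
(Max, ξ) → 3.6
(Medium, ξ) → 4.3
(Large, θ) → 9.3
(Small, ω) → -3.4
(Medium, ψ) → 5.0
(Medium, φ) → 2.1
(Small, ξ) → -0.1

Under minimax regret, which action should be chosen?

Column bests: θ=9.6, φ=9.6, ψ=6.1, ω=9.2, ξ=7.1.
Tiny regrets: 0.0, 4.5, 10.9, 1.2, 4.7 → max 10.9
Small regrets: 11.5, 0.0, 0.6, 12.6, 7.2 → max 12.6
Medium regrets: 0.3, 7.5, 1.1, 1.1, 2.8 → max 7.5
Large regrets: 0.3, 10.1, 1.7, 8.4, 3.6 → max 10.1
Huge regrets: 6.3, 13.7, 0.0, 0.0, 0.0 → max 13.7
Max regrets: 8.2, 13.1, 7.4, 11.1, 3.5 → max 13.1
Smallest max regret = 7.5 → Medium.

Medium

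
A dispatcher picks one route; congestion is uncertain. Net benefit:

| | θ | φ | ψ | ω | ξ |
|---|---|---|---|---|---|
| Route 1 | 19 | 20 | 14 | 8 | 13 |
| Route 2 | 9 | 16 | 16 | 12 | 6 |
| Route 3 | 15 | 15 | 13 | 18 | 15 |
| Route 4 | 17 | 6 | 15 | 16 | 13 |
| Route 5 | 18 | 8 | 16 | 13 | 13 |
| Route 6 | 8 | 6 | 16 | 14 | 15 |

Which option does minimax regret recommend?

Column bests: θ=19, φ=20, ψ=16, ω=18, ξ=15.
Route 1 regrets: 0, 0, 2, 10, 2 → max 10
Route 2 regrets: 10, 4, 0, 6, 9 → max 10
Route 3 regrets: 4, 5, 3, 0, 0 → max 5
Route 4 regrets: 2, 14, 1, 2, 2 → max 14
Route 5 regrets: 1, 12, 0, 5, 2 → max 12
Route 6 regrets: 11, 14, 0, 4, 0 → max 14
Smallest max regret = 5 → Route 3.

Route 3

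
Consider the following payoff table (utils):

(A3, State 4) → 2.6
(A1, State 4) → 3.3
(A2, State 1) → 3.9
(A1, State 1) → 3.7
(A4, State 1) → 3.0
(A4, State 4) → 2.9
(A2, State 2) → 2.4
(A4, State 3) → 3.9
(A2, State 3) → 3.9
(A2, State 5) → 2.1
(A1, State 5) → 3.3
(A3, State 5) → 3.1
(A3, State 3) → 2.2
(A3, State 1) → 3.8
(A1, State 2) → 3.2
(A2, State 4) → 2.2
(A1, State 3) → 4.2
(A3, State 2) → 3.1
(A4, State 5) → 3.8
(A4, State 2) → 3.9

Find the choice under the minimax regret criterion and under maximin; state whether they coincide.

Column bests: State 1=3.9, State 2=3.9, State 3=4.2, State 4=3.3, State 5=3.8.
A1 regrets: 0.2, 0.7, 0.0, 0.0, 0.5 → max 0.7
A2 regrets: 0.0, 1.5, 0.3, 1.1, 1.7 → max 1.7
A3 regrets: 0.1, 0.8, 2.0, 0.7, 0.7 → max 2.0
A4 regrets: 0.9, 0.0, 0.3, 0.4, 0.0 → max 0.9
Smallest max regret = 0.7 → A1.
Row minima: A1=3.2, A2=2.1, A3=2.2, A4=2.9
Best worst-case = 3.2 → A1.

minimax regret → A1; maximin → A1 (agree)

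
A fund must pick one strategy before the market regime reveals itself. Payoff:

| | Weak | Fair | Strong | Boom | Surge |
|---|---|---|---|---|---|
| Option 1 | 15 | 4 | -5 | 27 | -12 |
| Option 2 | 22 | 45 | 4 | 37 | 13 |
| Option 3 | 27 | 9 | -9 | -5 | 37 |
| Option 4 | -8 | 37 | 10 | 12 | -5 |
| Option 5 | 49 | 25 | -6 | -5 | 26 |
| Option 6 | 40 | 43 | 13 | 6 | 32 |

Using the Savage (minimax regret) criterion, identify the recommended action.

Option 2

Column bests: Weak=49, Fair=45, Strong=13, Boom=37, Surge=37.
Option 1 regrets: 34, 41, 18, 10, 49 → max 49
Option 2 regrets: 27, 0, 9, 0, 24 → max 27
Option 3 regrets: 22, 36, 22, 42, 0 → max 42
Option 4 regrets: 57, 8, 3, 25, 42 → max 57
Option 5 regrets: 0, 20, 19, 42, 11 → max 42
Option 6 regrets: 9, 2, 0, 31, 5 → max 31
Smallest max regret = 27 → Option 2.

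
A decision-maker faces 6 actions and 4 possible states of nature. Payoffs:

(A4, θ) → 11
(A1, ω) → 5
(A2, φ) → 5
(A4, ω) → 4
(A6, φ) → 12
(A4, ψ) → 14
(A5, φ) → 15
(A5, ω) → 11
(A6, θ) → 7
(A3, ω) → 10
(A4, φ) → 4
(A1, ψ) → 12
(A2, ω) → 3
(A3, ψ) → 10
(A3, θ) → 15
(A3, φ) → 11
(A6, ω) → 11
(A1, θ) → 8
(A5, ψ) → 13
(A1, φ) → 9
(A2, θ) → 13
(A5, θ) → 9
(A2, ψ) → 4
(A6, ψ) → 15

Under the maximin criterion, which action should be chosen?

A3

Row minima: A1=5, A2=3, A3=10, A4=4, A5=9, A6=7
Best worst-case = 10 → A3.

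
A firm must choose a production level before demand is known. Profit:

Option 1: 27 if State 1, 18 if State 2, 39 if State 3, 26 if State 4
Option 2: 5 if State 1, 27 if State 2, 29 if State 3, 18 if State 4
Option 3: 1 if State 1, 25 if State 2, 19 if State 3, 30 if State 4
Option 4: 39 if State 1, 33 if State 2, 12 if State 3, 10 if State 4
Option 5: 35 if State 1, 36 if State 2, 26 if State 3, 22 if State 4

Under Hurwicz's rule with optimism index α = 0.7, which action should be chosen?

Option 1: 0.7·39 + 0.3·18 = 32.7
Option 2: 0.7·29 + 0.3·5 = 21.8
Option 3: 0.7·30 + 0.3·1 = 21.3
Option 4: 0.7·39 + 0.3·10 = 30.3
Option 5: 0.7·36 + 0.3·22 = 31.8
Highest Hurwicz score = 32.7 → Option 1.

Option 1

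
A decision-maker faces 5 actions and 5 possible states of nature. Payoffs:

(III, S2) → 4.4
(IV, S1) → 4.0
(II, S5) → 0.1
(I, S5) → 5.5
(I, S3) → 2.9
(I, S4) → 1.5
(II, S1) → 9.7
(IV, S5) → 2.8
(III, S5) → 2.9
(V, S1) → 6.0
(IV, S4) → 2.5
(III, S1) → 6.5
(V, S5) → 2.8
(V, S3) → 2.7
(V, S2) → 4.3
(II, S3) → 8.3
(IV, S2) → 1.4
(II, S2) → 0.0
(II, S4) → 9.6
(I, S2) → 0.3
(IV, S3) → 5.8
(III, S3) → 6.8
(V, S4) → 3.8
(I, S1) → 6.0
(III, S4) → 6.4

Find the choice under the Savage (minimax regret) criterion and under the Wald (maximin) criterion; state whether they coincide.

minimax regret → III; maximin → III (agree)

Column bests: S1=9.7, S2=4.4, S3=8.3, S4=9.6, S5=5.5.
I regrets: 3.7, 4.1, 5.4, 8.1, 0.0 → max 8.1
II regrets: 0.0, 4.4, 0.0, 0.0, 5.4 → max 5.4
III regrets: 3.2, 0.0, 1.5, 3.2, 2.6 → max 3.2
IV regrets: 5.7, 3.0, 2.5, 7.1, 2.7 → max 7.1
V regrets: 3.7, 0.1, 5.6, 5.8, 2.7 → max 5.8
Smallest max regret = 3.2 → III.
Row minima: I=0.3, II=0.0, III=2.9, IV=1.4, V=2.7
Best worst-case = 2.9 → III.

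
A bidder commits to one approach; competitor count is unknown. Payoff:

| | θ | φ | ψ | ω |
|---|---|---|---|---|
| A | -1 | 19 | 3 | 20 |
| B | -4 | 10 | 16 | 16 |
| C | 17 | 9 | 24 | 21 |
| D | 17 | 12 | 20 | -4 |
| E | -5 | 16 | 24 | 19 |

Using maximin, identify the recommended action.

C

Row minima: A=-1, B=-4, C=9, D=-4, E=-5
Best worst-case = 9 → C.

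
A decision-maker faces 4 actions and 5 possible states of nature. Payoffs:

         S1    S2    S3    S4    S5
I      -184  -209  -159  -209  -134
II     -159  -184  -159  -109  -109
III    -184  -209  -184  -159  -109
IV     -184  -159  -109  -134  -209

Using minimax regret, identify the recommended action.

Column bests: S1=-159, S2=-159, S3=-109, S4=-109, S5=-109.
I regrets: 25, 50, 50, 100, 25 → max 100
II regrets: 0, 25, 50, 0, 0 → max 50
III regrets: 25, 50, 75, 50, 0 → max 75
IV regrets: 25, 0, 0, 25, 100 → max 100
Smallest max regret = 50 → II.

II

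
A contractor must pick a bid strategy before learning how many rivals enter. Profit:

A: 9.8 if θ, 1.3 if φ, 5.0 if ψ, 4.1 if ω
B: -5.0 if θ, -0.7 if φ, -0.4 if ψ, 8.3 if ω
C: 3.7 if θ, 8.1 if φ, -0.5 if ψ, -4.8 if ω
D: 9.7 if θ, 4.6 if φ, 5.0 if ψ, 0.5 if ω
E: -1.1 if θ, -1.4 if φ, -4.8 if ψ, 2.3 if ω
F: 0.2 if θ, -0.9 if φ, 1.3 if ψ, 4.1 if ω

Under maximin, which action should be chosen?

Row minima: A=1.3, B=-5.0, C=-4.8, D=0.5, E=-4.8, F=-0.9
Best worst-case = 1.3 → A.

A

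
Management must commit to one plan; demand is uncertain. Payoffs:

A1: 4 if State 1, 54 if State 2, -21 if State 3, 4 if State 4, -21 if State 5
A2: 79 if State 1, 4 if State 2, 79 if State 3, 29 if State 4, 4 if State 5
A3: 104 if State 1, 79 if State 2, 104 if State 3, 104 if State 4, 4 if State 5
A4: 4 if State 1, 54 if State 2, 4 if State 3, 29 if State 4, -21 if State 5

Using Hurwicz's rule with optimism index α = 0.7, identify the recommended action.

A3

A1: 0.7·54 + 0.3·(-21) = 31.5
A2: 0.7·79 + 0.3·4 = 56.5
A3: 0.7·104 + 0.3·4 = 74
A4: 0.7·54 + 0.3·(-21) = 31.5
Highest Hurwicz score = 74 → A3.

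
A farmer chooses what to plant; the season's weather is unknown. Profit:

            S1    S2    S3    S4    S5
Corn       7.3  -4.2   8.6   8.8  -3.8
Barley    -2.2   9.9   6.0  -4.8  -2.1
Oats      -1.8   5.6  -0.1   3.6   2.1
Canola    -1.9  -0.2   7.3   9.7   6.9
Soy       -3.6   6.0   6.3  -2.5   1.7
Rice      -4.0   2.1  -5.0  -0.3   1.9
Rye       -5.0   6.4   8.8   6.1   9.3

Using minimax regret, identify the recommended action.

Column bests: S1=7.3, S2=9.9, S3=8.8, S4=9.7, S5=9.3.
Corn regrets: 0.0, 14.1, 0.2, 0.9, 13.1 → max 14.1
Barley regrets: 9.5, 0.0, 2.8, 14.5, 11.4 → max 14.5
Oats regrets: 9.1, 4.3, 8.9, 6.1, 7.2 → max 9.1
Canola regrets: 9.2, 10.1, 1.5, 0.0, 2.4 → max 10.1
Soy regrets: 10.9, 3.9, 2.5, 12.2, 7.6 → max 12.2
Rice regrets: 11.3, 7.8, 13.8, 10.0, 7.4 → max 13.8
Rye regrets: 12.3, 3.5, 0.0, 3.6, 0.0 → max 12.3
Smallest max regret = 9.1 → Oats.

Oats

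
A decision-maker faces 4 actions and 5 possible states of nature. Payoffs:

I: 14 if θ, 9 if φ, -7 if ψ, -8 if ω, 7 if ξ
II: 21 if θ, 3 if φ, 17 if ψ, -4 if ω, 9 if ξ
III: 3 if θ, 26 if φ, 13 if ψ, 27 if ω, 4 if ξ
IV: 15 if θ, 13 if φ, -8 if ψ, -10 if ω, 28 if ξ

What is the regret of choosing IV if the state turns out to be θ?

Best payoff under θ is 21.
Regret = 21 − 15 = 6.

6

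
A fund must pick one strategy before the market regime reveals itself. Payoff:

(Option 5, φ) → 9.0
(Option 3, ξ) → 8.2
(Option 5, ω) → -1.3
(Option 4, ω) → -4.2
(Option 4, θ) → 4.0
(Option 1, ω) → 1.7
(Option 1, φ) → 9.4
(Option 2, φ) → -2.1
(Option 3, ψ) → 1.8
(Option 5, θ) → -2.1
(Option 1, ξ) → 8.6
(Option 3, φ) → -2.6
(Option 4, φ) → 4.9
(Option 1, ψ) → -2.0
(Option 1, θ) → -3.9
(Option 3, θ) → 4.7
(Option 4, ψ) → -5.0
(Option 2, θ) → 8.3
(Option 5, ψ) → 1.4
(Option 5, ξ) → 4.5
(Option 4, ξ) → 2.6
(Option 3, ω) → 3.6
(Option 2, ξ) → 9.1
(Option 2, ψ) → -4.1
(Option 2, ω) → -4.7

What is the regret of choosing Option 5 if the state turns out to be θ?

10.4

Best payoff under θ is 8.3.
Regret = 8.3 − (-2.1) = 10.4.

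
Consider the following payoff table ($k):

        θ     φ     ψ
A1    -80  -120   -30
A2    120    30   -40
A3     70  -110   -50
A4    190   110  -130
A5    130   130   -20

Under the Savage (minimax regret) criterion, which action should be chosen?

A5

Column bests: θ=190, φ=130, ψ=-20.
A1 regrets: 270, 250, 10 → max 270
A2 regrets: 70, 100, 20 → max 100
A3 regrets: 120, 240, 30 → max 240
A4 regrets: 0, 20, 110 → max 110
A5 regrets: 60, 0, 0 → max 60
Smallest max regret = 60 → A5.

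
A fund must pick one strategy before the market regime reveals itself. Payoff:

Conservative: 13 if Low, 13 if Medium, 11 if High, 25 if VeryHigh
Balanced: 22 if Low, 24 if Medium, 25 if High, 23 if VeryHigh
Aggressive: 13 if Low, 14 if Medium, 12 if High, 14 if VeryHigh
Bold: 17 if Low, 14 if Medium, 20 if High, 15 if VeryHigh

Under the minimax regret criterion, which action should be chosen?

Balanced

Column bests: Low=22, Medium=24, High=25, VeryHigh=25.
Conservative regrets: 9, 11, 14, 0 → max 14
Balanced regrets: 0, 0, 0, 2 → max 2
Aggressive regrets: 9, 10, 13, 11 → max 13
Bold regrets: 5, 10, 5, 10 → max 10
Smallest max regret = 2 → Balanced.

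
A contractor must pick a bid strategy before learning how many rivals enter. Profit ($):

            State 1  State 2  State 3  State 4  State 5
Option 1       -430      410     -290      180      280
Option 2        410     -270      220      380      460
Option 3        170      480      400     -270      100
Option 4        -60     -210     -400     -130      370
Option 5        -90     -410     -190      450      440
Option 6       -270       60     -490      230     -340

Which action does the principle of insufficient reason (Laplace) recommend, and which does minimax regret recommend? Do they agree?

Row averages: Option 1=30, Option 2=240, Option 3=176, Option 4=-86, Option 5=40, Option 6=-162
Highest average = 240 → Option 2.
Column bests: State 1=410, State 2=480, State 3=400, State 4=450, State 5=460.
Option 1 regrets: 840, 70, 690, 270, 180 → max 840
Option 2 regrets: 0, 750, 180, 70, 0 → max 750
Option 3 regrets: 240, 0, 0, 720, 360 → max 720
Option 4 regrets: 470, 690, 800, 580, 90 → max 800
Option 5 regrets: 500, 890, 590, 0, 20 → max 890
Option 6 regrets: 680, 420, 890, 220, 800 → max 890
Smallest max regret = 720 → Option 3.

laplace → Option 2; minimax regret → Option 3 (disagree)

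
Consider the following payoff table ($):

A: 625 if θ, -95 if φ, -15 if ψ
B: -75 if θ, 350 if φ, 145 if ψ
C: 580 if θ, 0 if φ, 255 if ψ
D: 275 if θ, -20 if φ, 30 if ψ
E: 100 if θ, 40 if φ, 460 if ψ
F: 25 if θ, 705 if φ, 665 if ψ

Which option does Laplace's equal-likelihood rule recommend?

Row averages: A=515/3, B=140, C=835/3, D=95, E=200, F=465
Highest average = 465 → F.

F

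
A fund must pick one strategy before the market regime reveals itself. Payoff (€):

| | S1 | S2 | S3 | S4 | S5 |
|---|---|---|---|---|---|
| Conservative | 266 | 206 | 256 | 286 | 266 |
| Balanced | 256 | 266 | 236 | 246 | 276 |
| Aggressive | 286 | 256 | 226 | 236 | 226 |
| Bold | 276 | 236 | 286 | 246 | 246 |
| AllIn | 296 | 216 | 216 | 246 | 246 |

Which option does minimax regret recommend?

Bold

Column bests: S1=296, S2=266, S3=286, S4=286, S5=276.
Conservative regrets: 30, 60, 30, 0, 10 → max 60
Balanced regrets: 40, 0, 50, 40, 0 → max 50
Aggressive regrets: 10, 10, 60, 50, 50 → max 60
Bold regrets: 20, 30, 0, 40, 30 → max 40
AllIn regrets: 0, 50, 70, 40, 30 → max 70
Smallest max regret = 40 → Bold.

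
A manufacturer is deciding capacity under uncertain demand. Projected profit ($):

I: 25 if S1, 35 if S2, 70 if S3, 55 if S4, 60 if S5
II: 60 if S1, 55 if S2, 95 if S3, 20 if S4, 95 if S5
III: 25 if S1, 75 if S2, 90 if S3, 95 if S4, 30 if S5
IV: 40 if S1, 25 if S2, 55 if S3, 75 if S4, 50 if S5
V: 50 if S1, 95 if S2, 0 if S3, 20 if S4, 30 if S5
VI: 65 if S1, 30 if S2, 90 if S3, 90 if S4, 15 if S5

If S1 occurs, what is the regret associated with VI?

Best payoff under S1 is 65.
Regret = 65 − 65 = 0.

0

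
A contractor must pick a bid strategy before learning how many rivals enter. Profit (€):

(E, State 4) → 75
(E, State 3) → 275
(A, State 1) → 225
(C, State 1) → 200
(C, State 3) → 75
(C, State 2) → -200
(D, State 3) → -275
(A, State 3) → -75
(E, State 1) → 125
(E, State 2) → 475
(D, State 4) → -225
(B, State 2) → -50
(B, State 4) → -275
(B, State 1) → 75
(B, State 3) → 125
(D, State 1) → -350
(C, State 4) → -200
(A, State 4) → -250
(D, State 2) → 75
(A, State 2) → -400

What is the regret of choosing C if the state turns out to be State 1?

Best payoff under State 1 is 225.
Regret = 225 − 200 = 25.

25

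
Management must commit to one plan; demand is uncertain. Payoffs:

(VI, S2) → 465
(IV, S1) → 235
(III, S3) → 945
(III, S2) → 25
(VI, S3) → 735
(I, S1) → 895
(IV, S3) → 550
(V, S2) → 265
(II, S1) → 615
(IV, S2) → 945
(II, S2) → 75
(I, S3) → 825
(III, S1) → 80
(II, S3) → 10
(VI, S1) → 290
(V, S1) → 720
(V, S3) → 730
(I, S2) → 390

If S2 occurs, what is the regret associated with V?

680

Best payoff under S2 is 945.
Regret = 945 − 265 = 680.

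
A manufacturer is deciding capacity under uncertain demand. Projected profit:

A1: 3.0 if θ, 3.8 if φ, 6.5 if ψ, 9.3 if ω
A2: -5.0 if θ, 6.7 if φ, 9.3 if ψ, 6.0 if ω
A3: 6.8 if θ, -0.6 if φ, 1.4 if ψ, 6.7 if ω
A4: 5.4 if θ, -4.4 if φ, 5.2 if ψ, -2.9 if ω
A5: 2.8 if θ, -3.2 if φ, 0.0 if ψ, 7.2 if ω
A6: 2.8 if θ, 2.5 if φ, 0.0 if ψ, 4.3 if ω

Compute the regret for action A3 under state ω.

2.6

Best payoff under ω is 9.3.
Regret = 9.3 − 6.7 = 2.6.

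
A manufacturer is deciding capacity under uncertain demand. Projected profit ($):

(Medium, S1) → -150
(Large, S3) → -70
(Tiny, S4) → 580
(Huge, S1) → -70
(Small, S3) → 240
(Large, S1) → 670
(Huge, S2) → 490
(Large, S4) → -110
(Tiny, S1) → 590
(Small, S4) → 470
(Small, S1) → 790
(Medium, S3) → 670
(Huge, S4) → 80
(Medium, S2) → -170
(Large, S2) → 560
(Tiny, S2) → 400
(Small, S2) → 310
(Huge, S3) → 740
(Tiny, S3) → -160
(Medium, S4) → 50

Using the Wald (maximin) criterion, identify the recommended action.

Row minima: Tiny=-160, Small=240, Medium=-170, Large=-110, Huge=-70
Best worst-case = 240 → Small.

Small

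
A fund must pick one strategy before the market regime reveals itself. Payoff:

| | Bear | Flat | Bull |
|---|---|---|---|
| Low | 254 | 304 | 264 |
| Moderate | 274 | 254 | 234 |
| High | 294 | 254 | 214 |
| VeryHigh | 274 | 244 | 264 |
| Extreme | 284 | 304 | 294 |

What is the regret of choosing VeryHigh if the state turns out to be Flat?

Best payoff under Flat is 304.
Regret = 304 − 244 = 60.

60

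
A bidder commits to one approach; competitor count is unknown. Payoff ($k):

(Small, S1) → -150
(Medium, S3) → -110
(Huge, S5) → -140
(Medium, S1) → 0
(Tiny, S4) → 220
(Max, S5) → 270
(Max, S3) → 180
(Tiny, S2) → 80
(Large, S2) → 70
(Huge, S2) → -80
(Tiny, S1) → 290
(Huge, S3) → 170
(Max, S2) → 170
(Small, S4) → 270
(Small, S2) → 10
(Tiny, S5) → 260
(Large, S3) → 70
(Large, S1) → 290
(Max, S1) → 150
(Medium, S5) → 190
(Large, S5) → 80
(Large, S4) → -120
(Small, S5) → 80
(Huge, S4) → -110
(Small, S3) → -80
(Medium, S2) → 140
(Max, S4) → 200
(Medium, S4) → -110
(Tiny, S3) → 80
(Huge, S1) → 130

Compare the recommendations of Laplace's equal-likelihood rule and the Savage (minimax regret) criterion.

Row averages: Tiny=186, Small=26, Medium=22, Large=78, Huge=-6, Max=194
Highest average = 194 → Max.
Column bests: S1=290, S2=170, S3=180, S4=270, S5=270.
Tiny regrets: 0, 90, 100, 50, 10 → max 100
Small regrets: 440, 160, 260, 0, 190 → max 440
Medium regrets: 290, 30, 290, 380, 80 → max 380
Large regrets: 0, 100, 110, 390, 190 → max 390
Huge regrets: 160, 250, 10, 380, 410 → max 410
Max regrets: 140, 0, 0, 70, 0 → max 140
Smallest max regret = 100 → Tiny.

laplace → Max; minimax regret → Tiny (disagree)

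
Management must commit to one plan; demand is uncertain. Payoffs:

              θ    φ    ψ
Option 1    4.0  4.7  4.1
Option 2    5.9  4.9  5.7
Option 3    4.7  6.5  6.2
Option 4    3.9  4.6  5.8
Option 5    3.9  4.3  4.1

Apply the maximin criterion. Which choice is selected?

Option 2

Row minima: Option 1=4.0, Option 2=4.9, Option 3=4.7, Option 4=3.9, Option 5=3.9
Best worst-case = 4.9 → Option 2.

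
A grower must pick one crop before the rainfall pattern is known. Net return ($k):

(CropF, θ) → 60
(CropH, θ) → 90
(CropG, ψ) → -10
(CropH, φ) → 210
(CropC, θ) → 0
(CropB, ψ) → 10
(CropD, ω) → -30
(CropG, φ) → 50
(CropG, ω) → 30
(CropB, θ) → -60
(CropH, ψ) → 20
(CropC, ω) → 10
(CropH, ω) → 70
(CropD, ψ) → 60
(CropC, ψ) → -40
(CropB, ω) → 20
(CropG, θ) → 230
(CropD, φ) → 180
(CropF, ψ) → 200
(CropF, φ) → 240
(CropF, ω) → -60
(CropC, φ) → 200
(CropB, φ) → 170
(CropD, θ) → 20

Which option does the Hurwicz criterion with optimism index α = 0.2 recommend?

CropG: 0.2·230 + 0.8·(-10) = 38
CropB: 0.2·170 + 0.8·(-60) = -14
CropD: 0.2·180 + 0.8·(-30) = 12
CropH: 0.2·210 + 0.8·20 = 58
CropC: 0.2·200 + 0.8·(-40) = 8
CropF: 0.2·240 + 0.8·(-60) = 0
Highest Hurwicz score = 58 → CropH.

CropH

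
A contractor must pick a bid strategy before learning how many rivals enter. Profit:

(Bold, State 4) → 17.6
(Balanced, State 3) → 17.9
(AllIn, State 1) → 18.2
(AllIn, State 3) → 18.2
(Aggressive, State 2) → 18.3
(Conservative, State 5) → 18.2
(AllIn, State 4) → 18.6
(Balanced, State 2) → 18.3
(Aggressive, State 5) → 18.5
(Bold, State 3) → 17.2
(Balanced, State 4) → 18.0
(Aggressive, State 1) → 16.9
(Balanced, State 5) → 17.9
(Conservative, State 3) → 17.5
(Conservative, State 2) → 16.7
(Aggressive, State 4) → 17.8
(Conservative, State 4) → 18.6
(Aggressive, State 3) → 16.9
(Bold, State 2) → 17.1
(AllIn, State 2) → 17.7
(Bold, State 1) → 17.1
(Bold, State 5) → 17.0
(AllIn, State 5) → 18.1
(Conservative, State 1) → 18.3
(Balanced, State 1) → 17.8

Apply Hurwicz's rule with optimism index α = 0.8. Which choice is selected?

Conservative: 0.8·18.6 + 0.2·16.7 = 18.22
Balanced: 0.8·18.3 + 0.2·17.8 = 18.2
Aggressive: 0.8·18.5 + 0.2·16.9 = 18.18
Bold: 0.8·17.6 + 0.2·17.0 = 17.48
AllIn: 0.8·18.6 + 0.2·17.7 = 18.42
Highest Hurwicz score = 18.42 → AllIn.

AllIn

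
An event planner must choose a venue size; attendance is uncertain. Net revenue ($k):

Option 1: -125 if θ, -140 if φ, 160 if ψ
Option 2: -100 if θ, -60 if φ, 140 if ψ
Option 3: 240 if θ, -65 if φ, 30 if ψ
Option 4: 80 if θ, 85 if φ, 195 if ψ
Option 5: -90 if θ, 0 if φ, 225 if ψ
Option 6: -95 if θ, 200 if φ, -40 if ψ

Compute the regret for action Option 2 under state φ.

260

Best payoff under φ is 200.
Regret = 200 − (-60) = 260.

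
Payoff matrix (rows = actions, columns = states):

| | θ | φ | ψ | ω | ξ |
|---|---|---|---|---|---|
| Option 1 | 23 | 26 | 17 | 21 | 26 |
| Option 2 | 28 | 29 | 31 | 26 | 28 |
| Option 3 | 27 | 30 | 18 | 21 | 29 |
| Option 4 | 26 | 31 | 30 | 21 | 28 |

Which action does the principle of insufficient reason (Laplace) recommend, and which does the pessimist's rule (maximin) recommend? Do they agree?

Row averages: Option 1=22.6, Option 2=28.4, Option 3=25, Option 4=27.2
Highest average = 28.4 → Option 2.
Row minima: Option 1=17, Option 2=26, Option 3=18, Option 4=21
Best worst-case = 26 → Option 2.

laplace → Option 2; maximin → Option 2 (agree)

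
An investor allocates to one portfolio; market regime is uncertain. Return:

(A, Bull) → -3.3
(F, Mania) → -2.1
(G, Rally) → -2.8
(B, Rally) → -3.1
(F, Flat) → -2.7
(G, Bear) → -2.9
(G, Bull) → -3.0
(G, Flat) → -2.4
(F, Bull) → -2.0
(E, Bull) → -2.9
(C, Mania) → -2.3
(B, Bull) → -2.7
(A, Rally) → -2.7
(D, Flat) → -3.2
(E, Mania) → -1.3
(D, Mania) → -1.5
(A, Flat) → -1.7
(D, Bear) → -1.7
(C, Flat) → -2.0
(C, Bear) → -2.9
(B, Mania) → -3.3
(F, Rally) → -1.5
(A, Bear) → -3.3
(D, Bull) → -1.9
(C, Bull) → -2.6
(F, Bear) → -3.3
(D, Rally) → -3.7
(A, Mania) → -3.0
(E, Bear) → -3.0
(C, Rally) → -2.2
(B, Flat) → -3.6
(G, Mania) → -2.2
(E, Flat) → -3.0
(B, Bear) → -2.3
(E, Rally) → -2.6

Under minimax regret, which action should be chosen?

C

Column bests: Bear=-1.7, Flat=-1.7, Bull=-1.9, Rally=-1.5, Mania=-1.3.
A regrets: 1.6, 0.0, 1.4, 1.2, 1.7 → max 1.7
B regrets: 0.6, 1.9, 0.8, 1.6, 2.0 → max 2.0
C regrets: 1.2, 0.3, 0.7, 0.7, 1.0 → max 1.2
D regrets: 0.0, 1.5, 0.0, 2.2, 0.2 → max 2.2
E regrets: 1.3, 1.3, 1.0, 1.1, 0.0 → max 1.3
F regrets: 1.6, 1.0, 0.1, 0.0, 0.8 → max 1.6
G regrets: 1.2, 0.7, 1.1, 1.3, 0.9 → max 1.3
Smallest max regret = 1.2 → C.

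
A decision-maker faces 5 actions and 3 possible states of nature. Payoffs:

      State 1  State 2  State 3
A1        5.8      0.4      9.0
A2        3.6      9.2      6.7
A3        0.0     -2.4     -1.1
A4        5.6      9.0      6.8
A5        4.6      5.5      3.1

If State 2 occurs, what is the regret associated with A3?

Best payoff under State 2 is 9.2.
Regret = 9.2 − (-2.4) = 11.6.

11.6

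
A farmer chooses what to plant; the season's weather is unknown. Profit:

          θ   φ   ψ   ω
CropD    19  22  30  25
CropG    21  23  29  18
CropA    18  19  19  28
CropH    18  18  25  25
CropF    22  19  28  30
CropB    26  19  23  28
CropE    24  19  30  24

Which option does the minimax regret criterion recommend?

CropF

Column bests: θ=26, φ=23, ψ=30, ω=30.
CropD regrets: 7, 1, 0, 5 → max 7
CropG regrets: 5, 0, 1, 12 → max 12
CropA regrets: 8, 4, 11, 2 → max 11
CropH regrets: 8, 5, 5, 5 → max 8
CropF regrets: 4, 4, 2, 0 → max 4
CropB regrets: 0, 4, 7, 2 → max 7
CropE regrets: 2, 4, 0, 6 → max 6
Smallest max regret = 4 → CropF.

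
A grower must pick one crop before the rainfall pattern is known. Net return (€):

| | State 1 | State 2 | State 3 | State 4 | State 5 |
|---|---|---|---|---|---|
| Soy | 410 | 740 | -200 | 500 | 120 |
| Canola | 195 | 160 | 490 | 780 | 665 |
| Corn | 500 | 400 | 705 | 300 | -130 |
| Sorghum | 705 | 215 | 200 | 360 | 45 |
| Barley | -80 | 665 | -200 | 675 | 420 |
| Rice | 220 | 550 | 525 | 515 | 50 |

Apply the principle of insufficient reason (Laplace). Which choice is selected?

Canola

Row averages: Soy=314, Canola=458, Corn=355, Sorghum=305, Barley=296, Rice=372
Highest average = 458 → Canola.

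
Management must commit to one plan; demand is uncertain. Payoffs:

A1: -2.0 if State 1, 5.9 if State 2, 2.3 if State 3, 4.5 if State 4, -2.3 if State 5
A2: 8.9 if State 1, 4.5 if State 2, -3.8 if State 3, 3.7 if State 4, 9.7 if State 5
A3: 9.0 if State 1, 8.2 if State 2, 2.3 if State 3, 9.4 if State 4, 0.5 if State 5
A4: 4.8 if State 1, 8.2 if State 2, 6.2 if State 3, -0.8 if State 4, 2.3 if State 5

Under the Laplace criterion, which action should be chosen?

A3

Row averages: A1=1.68, A2=4.6, A3=5.88, A4=4.14
Highest average = 5.88 → A3.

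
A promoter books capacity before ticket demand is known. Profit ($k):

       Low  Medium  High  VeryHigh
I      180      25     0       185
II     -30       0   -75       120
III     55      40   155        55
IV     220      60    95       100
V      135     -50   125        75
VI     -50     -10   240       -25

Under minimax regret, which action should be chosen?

V

Column bests: Low=220, Medium=60, High=240, VeryHigh=185.
I regrets: 40, 35, 240, 0 → max 240
II regrets: 250, 60, 315, 65 → max 315
III regrets: 165, 20, 85, 130 → max 165
IV regrets: 0, 0, 145, 85 → max 145
V regrets: 85, 110, 115, 110 → max 115
VI regrets: 270, 70, 0, 210 → max 270
Smallest max regret = 115 → V.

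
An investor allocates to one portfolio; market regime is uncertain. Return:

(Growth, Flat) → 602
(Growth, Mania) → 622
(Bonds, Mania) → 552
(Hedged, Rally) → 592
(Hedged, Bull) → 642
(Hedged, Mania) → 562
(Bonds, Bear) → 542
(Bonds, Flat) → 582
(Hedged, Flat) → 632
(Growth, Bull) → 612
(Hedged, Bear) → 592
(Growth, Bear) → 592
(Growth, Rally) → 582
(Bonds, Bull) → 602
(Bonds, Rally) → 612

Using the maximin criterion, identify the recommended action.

Row minima: Bonds=542, Growth=582, Hedged=562
Best worst-case = 582 → Growth.

Growth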